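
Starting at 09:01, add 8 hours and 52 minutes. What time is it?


Start: 541 minutes from midnight
Add: 532 minutes
Total: 1073 minutes
Hours: 1073 ÷ 60 = 17 remainder 53

17:53


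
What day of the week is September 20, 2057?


Zeller's congruence:
q=20, m=9, k=57, j=20
h = (20 + ⌊13×10/5⌋ + 57 + ⌊57/4⌋ + ⌊20/4⌋ - 2×20) mod 7
= (20 + 26 + 57 + 14 + 5 - 40) mod 7
= 82 mod 7 = 5
h=5 → Thursday

Thursday


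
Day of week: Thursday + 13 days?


Start: Thursday (index 3)
(3 + 13) mod 7
= 16 mod 7
= 2
Index 2 → Wednesday

Wednesday


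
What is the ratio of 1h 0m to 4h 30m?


Duration 1: 60 minutes
Duration 2: 270 minutes
Ratio = 60:270
GCD = 30
Simplified = 2:9
As a decimal: 2/9 ≈ 0.22

2:9 (0.22)


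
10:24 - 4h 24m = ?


Start: 624 minutes from midnight
Subtract: 264 minutes
Remaining: 624 - 264 = 360
Hours: 6, Minutes: 0

06:00


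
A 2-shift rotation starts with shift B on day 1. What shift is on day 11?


Shift B

Shifts: A, B
Start: B (index 1)
Day 11: (1 + 11 - 1) mod 2
= 11 mod 2
= 1
Index 1 → shift B


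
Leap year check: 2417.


Rules: divisible by 4 AND (not by 100 OR by 400)
2417 ÷ 4 = 604 remainder 1 → not divisible by 4
Not divisible by 4 → not a leap year

No


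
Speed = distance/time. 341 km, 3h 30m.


Distance: 341 km
Time: 3h 30m = 210 min = 210/60 = 7/2 hours
Speed = 341 ÷ (7/2) = 341 × 2 / 7 = 682/7 ≈ 97.4 km/h

97.4 km/h


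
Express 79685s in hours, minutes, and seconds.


Hours: 79685 ÷ 3600 = 22 remainder 485
Minutes: 485 ÷ 60 = 8 remainder 5
Seconds: 5

22h 8m 5s


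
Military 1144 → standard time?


Hour: 11
11 < 12 → AM

11:44 AM


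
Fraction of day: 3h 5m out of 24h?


0.1285 (12.85%)

Total minutes: 3×60 + 5 = 185
Day = 24×60 = 1440 minutes
Fraction = 185/1440 ≈ 0.1285
As a percentage: 185/1440 × 100 ≈ 12.85%


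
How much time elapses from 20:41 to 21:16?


End time in minutes: 21×60 + 16 = 1276
Start time in minutes: 20×60 + 41 = 1241
Difference = 1276 - 1241 = 35 minutes
= 0 hours 35 minutes

0h 35m


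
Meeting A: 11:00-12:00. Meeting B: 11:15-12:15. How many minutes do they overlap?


Meeting A: 660-720 (in minutes from midnight)
Meeting B: 675-735
Overlap start = max(660, 675) = 675
Overlap end = min(720, 735) = 720
Overlap = max(0, 720 - 675) = 45 min

45 minutes


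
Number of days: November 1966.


30 days

Month: November (month 11)
November has 30 days


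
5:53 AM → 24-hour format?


Input: 5:53 AM
AM hour stays: 5

05:53


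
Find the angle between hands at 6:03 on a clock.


Hour hand = 6×30 + 3×0.5 = 181.5°
Minute hand = 3×6 = 18°
Difference = |181.5 - 18| = 163.5°

163.5°


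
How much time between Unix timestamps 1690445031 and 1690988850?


Difference = 1690988850 - 1690445031 = 543819 seconds
In hours: 543819 / 3600 ≈ 151.1
In days: 543819 / 86400 ≈ 6.29

543819 seconds (151.1 hours / 6.29 days)


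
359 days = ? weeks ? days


51 weeks 2 days

Weeks: 359 ÷ 7 = 51 remainder 2


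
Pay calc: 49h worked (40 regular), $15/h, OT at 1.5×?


Regular: 40h × $15 = $600.00
Overtime: 49 - 40 = 9h
OT pay: 9h × $15 × 1.5 = $202.50
Total = $600.00 + $202.50 = $802.50

$802.50


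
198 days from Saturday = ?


Monday

Start: Saturday (index 5)
(5 + 198) mod 7
= 203 mod 7
= 0
Index 0 → Monday


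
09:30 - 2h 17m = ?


Start: 570 minutes from midnight
Subtract: 137 minutes
Remaining: 570 - 137 = 433
Hours: 7, Minutes: 13

07:13


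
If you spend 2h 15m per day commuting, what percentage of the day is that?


9.4%

Time: 135 minutes
Day: 1440 minutes
Percentage = (135/1440) × 100 ≈ 9.4%


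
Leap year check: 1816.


Yes

Rules: divisible by 4 AND (not by 100 OR by 400)
1816 ÷ 4 = 454 exactly → divisible by 4
1816 ÷ 100 = 18 remainder 16 → not divisible by 100
Divisible by 4 but not by 100 → leap year


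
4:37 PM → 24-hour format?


Input: 4:37 PM
PM: 4 + 12 = 16

16:37


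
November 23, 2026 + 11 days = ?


December 4, 2026

Start: November 23, 2026
Add 11 days
November 23 → December 1: 30 - 23 + 1 = 8 days (11 - 8 = 3 left)
December 1 + 3 = December 4, 2026


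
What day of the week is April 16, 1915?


Friday

Zeller's congruence:
q=16, m=4, k=15, j=19
h = (16 + ⌊13×5/5⌋ + 15 + ⌊15/4⌋ + ⌊19/4⌋ - 2×19) mod 7
= (16 + 13 + 15 + 3 + 4 - 38) mod 7
= 13 mod 7 = 6
h=6 → Friday


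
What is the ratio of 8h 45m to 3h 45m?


Duration 1: 525 minutes
Duration 2: 225 minutes
Ratio = 525:225
GCD = 75
Simplified = 7:3
As a decimal: 7/3 ≈ 2.33

7:3 (2.33)


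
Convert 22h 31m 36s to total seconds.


Hours: 22 × 3600 = 79200
Minutes: 31 × 60 = 1860
Seconds: 36
Total = 79200 + 1860 + 36 = 81096

81096 seconds


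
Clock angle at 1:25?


Hour hand = 1×30 + 25×0.5 = 42.5°
Minute hand = 25×6 = 150°
Difference = |42.5 - 150| = 107.5°

107.5°


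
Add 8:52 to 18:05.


Start: 1085 minutes from midnight
Add: 532 minutes
Total: 1617 minutes
Hours: 1617 ÷ 60 = 26 remainder 57
26 ≥ 24 → 26 - 24 = 2 (next day)

02:57 (next day)


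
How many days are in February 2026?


Month: February (month 2)
February: 28 or 29 (leap year)
2026 leap year? No

28 days


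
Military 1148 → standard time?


11:48 AM

Hour: 11
11 < 12 → AM


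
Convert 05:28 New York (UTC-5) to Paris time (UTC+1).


Time difference = UTC+1 - UTC-5 = +6 hours
New hour = (5 + 6) mod 24
= 11 mod 24 = 11
Minutes unchanged → 11:28

11:28


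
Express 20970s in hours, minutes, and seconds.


Hours: 20970 ÷ 3600 = 5 remainder 2970
Minutes: 2970 ÷ 60 = 49 remainder 30
Seconds: 30

5h 49m 30s


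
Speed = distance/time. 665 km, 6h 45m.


Distance: 665 km
Time: 6h 45m = 405 min = 405/60 = 27/4 hours
Speed = 665 ÷ (27/4) = 665 × 4 / 27 = 2660/27 ≈ 98.5 km/h

98.5 km/h


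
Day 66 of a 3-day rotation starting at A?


Shift C

Shifts: A, B, C
Start: A (index 0)
Day 66: (0 + 66 - 1) mod 3
= 65 mod 3
= 2
Index 2 → shift C


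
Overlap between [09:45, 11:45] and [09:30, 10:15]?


Meeting A: 585-705 (in minutes from midnight)
Meeting B: 570-615
Overlap start = max(585, 570) = 585
Overlap end = min(705, 615) = 615
Overlap = max(0, 615 - 585) = 30 min

30 minutes


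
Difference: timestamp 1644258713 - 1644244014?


14699 seconds (4.1 hours / 0.17 days)

Difference = 1644258713 - 1644244014 = 14699 seconds
In hours: 14699 / 3600 ≈ 4.1
In days: 14699 / 86400 ≈ 0.17


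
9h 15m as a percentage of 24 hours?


Total minutes: 9×60 + 15 = 555
Day = 24×60 = 1440 minutes
Fraction = 555/1440 ≈ 0.3854
As a percentage: 555/1440 × 100 ≈ 38.54%

0.3854 (38.54%)


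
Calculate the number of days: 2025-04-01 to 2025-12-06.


From April 1, 2025 to December 6, 2025
Rest of April 2025: 30 - 1 = 29
Full months: May 31, June 30, July 31, August 31, September 30, October 31, November 30
Days into December 2025: 6
Total = 29 + 31 + 30 + 31 + 31 + 30 + 31 + 30 + 6 = 249 days

249 days


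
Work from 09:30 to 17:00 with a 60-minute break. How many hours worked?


Total time = (17×60+0) - (9×60+30)
= 1020 - 570 = 450 min
Minus break: 450 - 60 = 390 min
= 6h 30m

6h 30m (390 minutes)


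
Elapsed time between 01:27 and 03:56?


End time in minutes: 3×60 + 56 = 236
Start time in minutes: 1×60 + 27 = 87
Difference = 236 - 87 = 149 minutes
= 2 hours 29 minutes

2h 29m


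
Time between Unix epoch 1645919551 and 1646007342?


Difference = 1646007342 - 1645919551 = 87791 seconds
In hours: 87791 / 3600 ≈ 24.4
In days: 87791 / 86400 ≈ 1.02

87791 seconds (24.4 hours / 1.02 days)


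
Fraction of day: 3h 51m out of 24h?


0.1604 (16.04%)

Total minutes: 3×60 + 51 = 231
Day = 24×60 = 1440 minutes
Fraction = 231/1440 ≈ 0.1604
As a percentage: 231/1440 × 100 ≈ 16.04%


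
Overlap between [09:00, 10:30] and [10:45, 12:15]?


0 minutes

Meeting A: 540-630 (in minutes from midnight)
Meeting B: 645-735
Overlap start = max(540, 645) = 645
Overlap end = min(630, 735) = 630
Overlap = max(0, 630 - 645) = 0 min


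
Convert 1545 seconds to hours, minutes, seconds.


0h 25m 45s

Hours: 1545 ÷ 3600 = 0 remainder 1545
Minutes: 1545 ÷ 60 = 25 remainder 45
Seconds: 45


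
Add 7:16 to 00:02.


Start: 2 minutes from midnight
Add: 436 minutes
Total: 438 minutes
Hours: 438 ÷ 60 = 7 remainder 18

07:18


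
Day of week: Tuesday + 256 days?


Saturday

Start: Tuesday (index 1)
(1 + 256) mod 7
= 257 mod 7
= 5
Index 5 → Saturday


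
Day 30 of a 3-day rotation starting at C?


Shift B

Shifts: A, B, C
Start: C (index 2)
Day 30: (2 + 30 - 1) mod 3
= 31 mod 3
= 1
Index 1 → shift B


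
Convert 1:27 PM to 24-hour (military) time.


13:27

Input: 1:27 PM
PM: 1 + 12 = 13


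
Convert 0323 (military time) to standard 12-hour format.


3:23 AM

Hour: 3
3 < 12 → AM


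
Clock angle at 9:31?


99.5°

Hour hand = 9×30 + 31×0.5 = 285.5°
Minute hand = 31×6 = 186°
Difference = |285.5 - 186| = 99.5°


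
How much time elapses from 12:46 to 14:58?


2h 12m

End time in minutes: 14×60 + 58 = 898
Start time in minutes: 12×60 + 46 = 766
Difference = 898 - 766 = 132 minutes
= 2 hours 12 minutes


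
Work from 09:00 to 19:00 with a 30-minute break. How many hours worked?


Total time = (19×60+0) - (9×60+0)
= 1140 - 540 = 600 min
Minus break: 600 - 30 = 570 min
= 9h 30m

9h 30m (570 minutes)


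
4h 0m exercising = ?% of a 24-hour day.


16.7%

Time: 240 minutes
Day: 1440 minutes
Percentage = (240/1440) × 100 ≈ 16.7%


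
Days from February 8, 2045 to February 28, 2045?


From February 8, 2045 to February 28, 2045
Same month: 28 - 8 = 20 days

20 days


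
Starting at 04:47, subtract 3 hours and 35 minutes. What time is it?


01:12

Start: 287 minutes from midnight
Subtract: 215 minutes
Remaining: 287 - 215 = 72
Hours: 1, Minutes: 12


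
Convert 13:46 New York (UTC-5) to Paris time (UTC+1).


19:46

Time difference = UTC+1 - UTC-5 = +6 hours
New hour = (13 + 6) mod 24
= 19 mod 24 = 19
Minutes unchanged → 19:46


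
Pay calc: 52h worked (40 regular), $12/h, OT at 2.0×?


$768.00

Regular: 40h × $12 = $480.00
Overtime: 52 - 40 = 12h
OT pay: 12h × $12 × 2.0 = $288.00
Total = $480.00 + $288.00 = $768.00


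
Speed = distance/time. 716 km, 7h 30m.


95.5 km/h

Distance: 716 km
Time: 7h 30m = 450 min = 450/60 = 15/2 hours
Speed = 716 ÷ (15/2) = 716 × 2 / 15 = 1432/15 ≈ 95.5 km/h


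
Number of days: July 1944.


Month: July (month 7)
July has 31 days

31 days


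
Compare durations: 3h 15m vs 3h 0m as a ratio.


13:12 (1.08)

Duration 1: 195 minutes
Duration 2: 180 minutes
Ratio = 195:180
GCD = 15
Simplified = 13:12
As a decimal: 13/12 ≈ 1.08


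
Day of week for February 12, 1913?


Zeller's congruence:
q=12, m=14, k=12, j=19
h = (12 + ⌊13×15/5⌋ + 12 + ⌊12/4⌋ + ⌊19/4⌋ - 2×19) mod 7
= (12 + 39 + 12 + 3 + 4 - 38) mod 7
= 32 mod 7 = 4
h=4 → Wednesday

Wednesday


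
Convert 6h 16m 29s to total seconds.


Hours: 6 × 3600 = 21600
Minutes: 16 × 60 = 960
Seconds: 29
Total = 21600 + 960 + 29 = 22589

22589 seconds


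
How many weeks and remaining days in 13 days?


Weeks: 13 ÷ 7 = 1 remainder 6

1 weeks 6 days


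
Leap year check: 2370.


No

Rules: divisible by 4 AND (not by 100 OR by 400)
2370 ÷ 4 = 592 remainder 2 → not divisible by 4
Not divisible by 4 → not a leap year


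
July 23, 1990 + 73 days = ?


October 4, 1990

Start: July 23, 1990
Add 73 days
July 23 → August 1: 31 - 23 + 1 = 9 days (73 - 9 = 64 left)
August 1 → September 1: 31 - 1 + 1 = 31 days (64 - 31 = 33 left)
September 1 → October 1: 30 - 1 + 1 = 30 days (33 - 30 = 3 left)
October 1 + 3 = October 4, 1990


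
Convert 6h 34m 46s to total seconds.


23686 seconds

Hours: 6 × 3600 = 21600
Minutes: 34 × 60 = 2040
Seconds: 46
Total = 21600 + 2040 + 46 = 23686


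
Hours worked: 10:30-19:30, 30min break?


Total time = (19×60+30) - (10×60+30)
= 1170 - 630 = 540 min
Minus break: 540 - 30 = 510 min
= 8h 30m

8h 30m (510 minutes)


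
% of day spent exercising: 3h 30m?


14.6%

Time: 210 minutes
Day: 1440 minutes
Percentage = (210/1440) × 100 ≈ 14.6%


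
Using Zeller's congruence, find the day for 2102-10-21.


Zeller's congruence:
q=21, m=10, k=2, j=21
h = (21 + ⌊13×11/5⌋ + 2 + ⌊2/4⌋ + ⌊21/4⌋ - 2×21) mod 7
= (21 + 28 + 2 + 0 + 5 - 42) mod 7
= 14 mod 7 = 0
h=0 → Saturday

Saturday


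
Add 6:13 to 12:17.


18:30

Start: 737 minutes from midnight
Add: 373 minutes
Total: 1110 minutes
Hours: 1110 ÷ 60 = 18 remainder 30


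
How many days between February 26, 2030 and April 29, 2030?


From February 26, 2030 to April 29, 2030
Rest of February 2030: 28 - 26 = 2
Full months: March 31
Days into April 2030: 29
Total = 2 + 31 + 29 = 62 days

62 days


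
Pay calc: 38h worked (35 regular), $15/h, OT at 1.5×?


$592.50

Regular: 35h × $15 = $525.00
Overtime: 38 - 35 = 3h
OT pay: 3h × $15 × 1.5 = $67.50
Total = $525.00 + $67.50 = $592.50


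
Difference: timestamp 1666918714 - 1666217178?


701536 seconds (194.9 hours / 8.12 days)

Difference = 1666918714 - 1666217178 = 701536 seconds
In hours: 701536 / 3600 ≈ 194.9
In days: 701536 / 86400 ≈ 8.12


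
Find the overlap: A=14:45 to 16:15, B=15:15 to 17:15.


60 minutes

Meeting A: 885-975 (in minutes from midnight)
Meeting B: 915-1035
Overlap start = max(885, 915) = 915
Overlap end = min(975, 1035) = 975
Overlap = max(0, 975 - 915) = 60 min


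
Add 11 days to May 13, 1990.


May 24, 1990

Start: May 13, 1990
Add 11 days
May 13 + 11 = May 24, 1990


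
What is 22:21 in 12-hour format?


10:21 PM

Hour: 22
22 - 12 = 10 → PM


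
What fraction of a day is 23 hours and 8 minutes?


0.9639 (96.39%)

Total minutes: 23×60 + 8 = 1388
Day = 24×60 = 1440 minutes
Fraction = 1388/1440 ≈ 0.9639
As a percentage: 1388/1440 × 100 ≈ 96.39%


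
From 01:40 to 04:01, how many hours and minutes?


2h 21m

End time in minutes: 4×60 + 1 = 241
Start time in minutes: 1×60 + 40 = 100
Difference = 241 - 100 = 141 minutes
= 2 hours 21 minutes


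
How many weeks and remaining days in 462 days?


66 weeks 0 days

Weeks: 462 ÷ 7 = 66 remainder 0


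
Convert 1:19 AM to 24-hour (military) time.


01:19

Input: 1:19 AM
AM hour stays: 1


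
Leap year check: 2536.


Rules: divisible by 4 AND (not by 100 OR by 400)
2536 ÷ 4 = 634 exactly → divisible by 4
2536 ÷ 100 = 25 remainder 36 → not divisible by 100
Divisible by 4 but not by 100 → leap year

Yes


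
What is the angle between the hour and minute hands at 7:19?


105.5°

Hour hand = 7×30 + 19×0.5 = 219.5°
Minute hand = 19×6 = 114°
Difference = |219.5 - 114| = 105.5°


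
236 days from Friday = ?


Wednesday

Start: Friday (index 4)
(4 + 236) mod 7
= 240 mod 7
= 2
Index 2 → Wednesday


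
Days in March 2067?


31 days

Month: March (month 3)
March has 31 days


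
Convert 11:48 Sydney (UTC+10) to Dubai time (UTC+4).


Time difference = UTC+4 - UTC+10 = -6 hours
New hour = (11 -6) mod 24
= 5 mod 24 = 5
Minutes unchanged → 05:48

05:48


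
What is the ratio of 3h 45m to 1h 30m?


5:2 (2.50)

Duration 1: 225 minutes
Duration 2: 90 minutes
Ratio = 225:90
GCD = 45
Simplified = 5:2
As a decimal: 5/2 = 2.50


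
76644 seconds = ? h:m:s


Hours: 76644 ÷ 3600 = 21 remainder 1044
Minutes: 1044 ÷ 60 = 17 remainder 24
Seconds: 24

21h 17m 24s


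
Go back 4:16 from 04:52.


Start: 292 minutes from midnight
Subtract: 256 minutes
Remaining: 292 - 256 = 36
Hours: 0, Minutes: 36

00:36


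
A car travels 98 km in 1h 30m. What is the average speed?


Distance: 98 km
Time: 1h 30m = 90 min = 90/60 = 3/2 hours
Speed = 98 ÷ (3/2) = 98 × 2 / 3 = 196/3 ≈ 65.3 km/h

65.3 km/h


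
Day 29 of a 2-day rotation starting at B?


Shift B

Shifts: A, B
Start: B (index 1)
Day 29: (1 + 29 - 1) mod 2
= 29 mod 2
= 1
Index 1 → shift B


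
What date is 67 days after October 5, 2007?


Start: October 5, 2007
Add 67 days
October 5 → November 1: 31 - 5 + 1 = 27 days (67 - 27 = 40 left)
November 1 → December 1: 30 - 1 + 1 = 30 days (40 - 30 = 10 left)
December 1 + 10 = December 11, 2007

December 11, 2007


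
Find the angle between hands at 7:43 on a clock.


Hour hand = 7×30 + 43×0.5 = 231.5°
Minute hand = 43×6 = 258°
Difference = |231.5 - 258| = 26.5°

26.5°


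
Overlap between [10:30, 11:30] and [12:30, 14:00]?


0 minutes

Meeting A: 630-690 (in minutes from midnight)
Meeting B: 750-840
Overlap start = max(630, 750) = 750
Overlap end = min(690, 840) = 690
Overlap = max(0, 690 - 750) = 0 min


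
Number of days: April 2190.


30 days

Month: April (month 4)
April has 30 days


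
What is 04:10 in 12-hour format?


4:10 AM

Hour: 4
4 < 12 → AM


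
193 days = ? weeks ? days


27 weeks 4 days

Weeks: 193 ÷ 7 = 27 remainder 4


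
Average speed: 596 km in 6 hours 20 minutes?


Distance: 596 km
Time: 6h 20m = 380 min = 380/60 = 19/3 hours
Speed = 596 ÷ (19/3) = 596 × 3 / 19 = 1788/19 ≈ 94.1 km/h

94.1 km/h


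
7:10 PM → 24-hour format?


Input: 7:10 PM
PM: 7 + 12 = 19

19:10


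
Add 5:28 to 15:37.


21:05

Start: 937 minutes from midnight
Add: 328 minutes
Total: 1265 minutes
Hours: 1265 ÷ 60 = 21 remainder 5


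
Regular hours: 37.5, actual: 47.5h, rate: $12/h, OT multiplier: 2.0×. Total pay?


$690.00

Regular: 37.5h × $12 = $450.00
Overtime: 47.5 - 37.5 = 10.0h
OT pay: 10.0h × $12 × 2.0 = $240.00
Total = $450.00 + $240.00 = $690.00


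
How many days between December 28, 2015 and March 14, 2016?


77 days

From December 28, 2015 to March 14, 2016
Rest of December 2015: 31 - 28 = 3
Full months: January 31, February 2016 29
Days into March 2016: 14
Total = 3 + 31 + 29 + 14 = 77 days


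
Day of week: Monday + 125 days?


Sunday

Start: Monday (index 0)
(0 + 125) mod 7
= 125 mod 7
= 6
Index 6 → Sunday


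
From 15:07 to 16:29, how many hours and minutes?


End time in minutes: 16×60 + 29 = 989
Start time in minutes: 15×60 + 7 = 907
Difference = 989 - 907 = 82 minutes
= 1 hours 22 minutes

1h 22m


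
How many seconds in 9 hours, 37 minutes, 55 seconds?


34675 seconds

Hours: 9 × 3600 = 32400
Minutes: 37 × 60 = 2220
Seconds: 55
Total = 32400 + 2220 + 55 = 34675


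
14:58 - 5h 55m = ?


Start: 898 minutes from midnight
Subtract: 355 minutes
Remaining: 898 - 355 = 543
Hours: 9, Minutes: 3

09:03


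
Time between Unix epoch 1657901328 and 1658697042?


Difference = 1658697042 - 1657901328 = 795714 seconds
In hours: 795714 / 3600 ≈ 221.0
In days: 795714 / 86400 ≈ 9.21

795714 seconds (221.0 hours / 9.21 days)


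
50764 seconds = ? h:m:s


Hours: 50764 ÷ 3600 = 14 remainder 364
Minutes: 364 ÷ 60 = 6 remainder 4
Seconds: 4

14h 6m 4s


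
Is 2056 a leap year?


Yes

Rules: divisible by 4 AND (not by 100 OR by 400)
2056 ÷ 4 = 514 exactly → divisible by 4
2056 ÷ 100 = 20 remainder 56 → not divisible by 100
Divisible by 4 but not by 100 → leap year


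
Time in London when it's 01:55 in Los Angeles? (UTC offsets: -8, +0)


Time difference = UTC+0 - UTC-8 = +8 hours
New hour = (1 + 8) mod 24
= 9 mod 24 = 9
Minutes unchanged → 09:55

09:55


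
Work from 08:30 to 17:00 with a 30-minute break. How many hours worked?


Total time = (17×60+0) - (8×60+30)
= 1020 - 510 = 510 min
Minus break: 510 - 30 = 480 min
= 8h 0m

8h 0m (480 minutes)


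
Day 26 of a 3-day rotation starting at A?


Shifts: A, B, C
Start: A (index 0)
Day 26: (0 + 26 - 1) mod 3
= 25 mod 3
= 1
Index 1 → shift B

Shift B


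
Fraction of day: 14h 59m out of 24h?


Total minutes: 14×60 + 59 = 899
Day = 24×60 = 1440 minutes
Fraction = 899/1440 ≈ 0.6243
As a percentage: 899/1440 × 100 ≈ 62.43%

0.6243 (62.43%)


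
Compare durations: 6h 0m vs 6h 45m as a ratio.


Duration 1: 360 minutes
Duration 2: 405 minutes
Ratio = 360:405
GCD = 45
Simplified = 8:9
As a decimal: 8/9 ≈ 0.89

8:9 (0.89)


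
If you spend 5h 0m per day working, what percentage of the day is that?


20.8%

Time: 300 minutes
Day: 1440 minutes
Percentage = (300/1440) × 100 ≈ 20.8%


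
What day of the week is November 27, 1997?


Thursday

Zeller's congruence:
q=27, m=11, k=97, j=19
h = (27 + ⌊13×12/5⌋ + 97 + ⌊97/4⌋ + ⌊19/4⌋ - 2×19) mod 7
= (27 + 31 + 97 + 24 + 4 - 38) mod 7
= 145 mod 7 = 5
h=5 → Thursday


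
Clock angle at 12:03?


16.5°

Hour hand (12 ≡ 0 on the dial): 0×30 + 3×0.5 = 1.5°
Minute hand = 3×6 = 18°
Difference = |1.5 - 18| = 16.5°


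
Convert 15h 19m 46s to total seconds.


Hours: 15 × 3600 = 54000
Minutes: 19 × 60 = 1140
Seconds: 46
Total = 54000 + 1140 + 46 = 55186

55186 seconds


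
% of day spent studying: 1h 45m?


Time: 105 minutes
Day: 1440 minutes
Percentage = (105/1440) × 100 ≈ 7.3%

7.3%


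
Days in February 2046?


Month: February (month 2)
February: 28 or 29 (leap year)
2046 leap year? No

28 days


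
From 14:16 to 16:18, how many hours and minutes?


End time in minutes: 16×60 + 18 = 978
Start time in minutes: 14×60 + 16 = 856
Difference = 978 - 856 = 122 minutes
= 2 hours 2 minutes

2h 2m


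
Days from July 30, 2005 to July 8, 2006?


343 days

From July 30, 2005 to July 8, 2006
Rest of July 2005: 31 - 30 = 1
Full months: August 31, September 30, October 31, November 30, December 31, January 31, February 2006 28, March 31, April 30, May 31, June 30
Days into July 2006: 8
Total = 1 + 31 + 30 + 31 + 30 + 31 + 31 + 28 + 31 + 30 + 31 + 30 + 8 = 343 days


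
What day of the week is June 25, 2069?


Zeller's congruence:
q=25, m=6, k=69, j=20
h = (25 + ⌊13×7/5⌋ + 69 + ⌊69/4⌋ + ⌊20/4⌋ - 2×20) mod 7
= (25 + 18 + 69 + 17 + 5 - 40) mod 7
= 94 mod 7 = 3
h=3 → Tuesday

Tuesday


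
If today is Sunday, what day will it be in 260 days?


Monday

Start: Sunday (index 6)
(6 + 260) mod 7
= 266 mod 7
= 0
Index 0 → Monday


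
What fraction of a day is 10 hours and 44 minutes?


0.4472 (44.72%)

Total minutes: 10×60 + 44 = 644
Day = 24×60 = 1440 minutes
Fraction = 644/1440 ≈ 0.4472
As a percentage: 644/1440 × 100 ≈ 44.72%


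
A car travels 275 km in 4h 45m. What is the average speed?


57.9 km/h

Distance: 275 km
Time: 4h 45m = 285 min = 285/60 = 19/4 hours
Speed = 275 ÷ (19/4) = 275 × 4 / 19 = 1100/19 ≈ 57.9 km/h


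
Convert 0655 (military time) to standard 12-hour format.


Hour: 6
6 < 12 → AM

6:55 AM


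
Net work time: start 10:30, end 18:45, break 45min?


Total time = (18×60+45) - (10×60+30)
= 1125 - 630 = 495 min
Minus break: 495 - 45 = 450 min
= 7h 30m

7h 30m (450 minutes)


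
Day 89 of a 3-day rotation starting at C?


Shifts: A, B, C
Start: C (index 2)
Day 89: (2 + 89 - 1) mod 3
= 90 mod 3
= 0
Index 0 → shift A

Shift A


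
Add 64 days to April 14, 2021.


June 17, 2021

Start: April 14, 2021
Add 64 days
April 14 → May 1: 30 - 14 + 1 = 17 days (64 - 17 = 47 left)
May 1 → June 1: 31 - 1 + 1 = 31 days (47 - 31 = 16 left)
June 1 + 16 = June 17, 2021


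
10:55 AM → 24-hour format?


Input: 10:55 AM
AM hour stays: 10

10:55


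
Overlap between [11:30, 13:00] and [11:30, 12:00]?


30 minutes

Meeting A: 690-780 (in minutes from midnight)
Meeting B: 690-720
Overlap start = max(690, 690) = 690
Overlap end = min(780, 720) = 720
Overlap = max(0, 720 - 690) = 30 min


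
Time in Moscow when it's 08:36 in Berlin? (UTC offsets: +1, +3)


10:36

Time difference = UTC+3 - UTC+1 = +2 hours
New hour = (8 + 2) mod 24
= 10 mod 24 = 10
Minutes unchanged → 10:36


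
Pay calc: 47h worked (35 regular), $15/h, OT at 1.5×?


$795.00

Regular: 35h × $15 = $525.00
Overtime: 47 - 35 = 12h
OT pay: 12h × $15 × 1.5 = $270.00
Total = $525.00 + $270.00 = $795.00


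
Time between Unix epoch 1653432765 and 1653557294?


Difference = 1653557294 - 1653432765 = 124529 seconds
In hours: 124529 / 3600 ≈ 34.6
In days: 124529 / 86400 ≈ 1.44

124529 seconds (34.6 hours / 1.44 days)


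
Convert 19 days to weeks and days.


2 weeks 5 days

Weeks: 19 ÷ 7 = 2 remainder 5


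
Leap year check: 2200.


No

Rules: divisible by 4 AND (not by 100 OR by 400)
2200 ÷ 4 = 550 exactly → divisible by 4
2200 ÷ 100 = 22 exactly → divisible by 100
2200 ÷ 400 = 5 remainder 200 → not divisible by 400
Divisible by 100 but not by 400 → not a leap year


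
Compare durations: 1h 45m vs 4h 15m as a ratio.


Duration 1: 105 minutes
Duration 2: 255 minutes
Ratio = 105:255
GCD = 15
Simplified = 7:17
As a decimal: 7/17 ≈ 0.41

7:17 (0.41)


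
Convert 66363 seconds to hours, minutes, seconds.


18h 26m 3s

Hours: 66363 ÷ 3600 = 18 remainder 1563
Minutes: 1563 ÷ 60 = 26 remainder 3
Seconds: 3


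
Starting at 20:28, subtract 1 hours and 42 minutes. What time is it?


18:46

Start: 1228 minutes from midnight
Subtract: 102 minutes
Remaining: 1228 - 102 = 1126
Hours: 18, Minutes: 46


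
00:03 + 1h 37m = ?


01:40

Start: 3 minutes from midnight
Add: 97 minutes
Total: 100 minutes
Hours: 100 ÷ 60 = 1 remainder 40


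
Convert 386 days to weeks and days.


55 weeks 1 days

Weeks: 386 ÷ 7 = 55 remainder 1


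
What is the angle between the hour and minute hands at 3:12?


Hour hand = 3×30 + 12×0.5 = 96.0°
Minute hand = 12×6 = 72°
Difference = |96.0 - 72| = 24.0°

24.0°


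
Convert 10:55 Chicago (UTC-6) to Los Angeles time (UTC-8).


Time difference = UTC-8 - UTC-6 = -2 hours
New hour = (10 -2) mod 24
= 8 mod 24 = 8
Minutes unchanged → 08:55

08:55


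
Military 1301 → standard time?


Hour: 13
13 - 12 = 1 → PM

1:01 PM


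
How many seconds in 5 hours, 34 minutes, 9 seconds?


Hours: 5 × 3600 = 18000
Minutes: 34 × 60 = 2040
Seconds: 9
Total = 18000 + 2040 + 9 = 20049

20049 seconds


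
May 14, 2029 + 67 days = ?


Start: May 14, 2029
Add 67 days
May 14 → June 1: 31 - 14 + 1 = 18 days (67 - 18 = 49 left)
June 1 → July 1: 30 - 1 + 1 = 30 days (49 - 30 = 19 left)
July 1 + 19 = July 20, 2029

July 20, 2029


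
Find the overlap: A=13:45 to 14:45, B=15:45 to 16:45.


Meeting A: 825-885 (in minutes from midnight)
Meeting B: 945-1005
Overlap start = max(825, 945) = 945
Overlap end = min(885, 1005) = 885
Overlap = max(0, 885 - 945) = 0 min

0 minutes


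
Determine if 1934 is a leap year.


No

Rules: divisible by 4 AND (not by 100 OR by 400)
1934 ÷ 4 = 483 remainder 2 → not divisible by 4
Not divisible by 4 → not a leap year


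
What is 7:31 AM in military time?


07:31

Input: 7:31 AM
AM hour stays: 7


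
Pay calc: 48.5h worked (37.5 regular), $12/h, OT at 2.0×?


Regular: 37.5h × $12 = $450.00
Overtime: 48.5 - 37.5 = 11.0h
OT pay: 11.0h × $12 × 2.0 = $264.00
Total = $450.00 + $264.00 = $714.00

$714.00


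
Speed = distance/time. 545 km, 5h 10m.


105.5 km/h

Distance: 545 km
Time: 5h 10m = 310 min = 310/60 = 31/6 hours
Speed = 545 ÷ (31/6) = 545 × 6 / 31 = 3270/31 ≈ 105.5 km/h


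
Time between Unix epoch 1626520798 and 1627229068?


708270 seconds (196.7 hours / 8.20 days)

Difference = 1627229068 - 1626520798 = 708270 seconds
In hours: 708270 / 3600 ≈ 196.7
In days: 708270 / 86400 ≈ 8.20


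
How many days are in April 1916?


Month: April (month 4)
April has 30 days

30 days


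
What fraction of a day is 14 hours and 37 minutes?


0.6090 (60.90%)

Total minutes: 14×60 + 37 = 877
Day = 24×60 = 1440 minutes
Fraction = 877/1440 ≈ 0.6090
As a percentage: 877/1440 × 100 ≈ 60.90%


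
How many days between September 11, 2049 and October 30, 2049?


From September 11, 2049 to October 30, 2049
Rest of September 2049: 30 - 11 = 19
Days into October 2049: 30
Total = 19 + 30 = 49 days

49 days


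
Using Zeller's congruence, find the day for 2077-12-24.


Zeller's congruence:
q=24, m=12, k=77, j=20
h = (24 + ⌊13×13/5⌋ + 77 + ⌊77/4⌋ + ⌊20/4⌋ - 2×20) mod 7
= (24 + 33 + 77 + 19 + 5 - 40) mod 7
= 118 mod 7 = 6
h=6 → Friday

Friday


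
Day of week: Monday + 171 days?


Thursday

Start: Monday (index 0)
(0 + 171) mod 7
= 171 mod 7
= 3
Index 3 → Thursday


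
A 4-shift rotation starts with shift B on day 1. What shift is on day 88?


Shift A

Shifts: A, B, C, D
Start: B (index 1)
Day 88: (1 + 88 - 1) mod 4
= 88 mod 4
= 0
Index 0 → shift A


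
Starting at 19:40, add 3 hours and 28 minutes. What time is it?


23:08

Start: 1180 minutes from midnight
Add: 208 minutes
Total: 1388 minutes
Hours: 1388 ÷ 60 = 23 remainder 8


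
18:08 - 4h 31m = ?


Start: 1088 minutes from midnight
Subtract: 271 minutes
Remaining: 1088 - 271 = 817
Hours: 13, Minutes: 37

13:37


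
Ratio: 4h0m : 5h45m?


Duration 1: 240 minutes
Duration 2: 345 minutes
Ratio = 240:345
GCD = 15
Simplified = 16:23
As a decimal: 16/23 ≈ 0.70

16:23 (0.70)


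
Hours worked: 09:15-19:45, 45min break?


Total time = (19×60+45) - (9×60+15)
= 1185 - 555 = 630 min
Minus break: 630 - 45 = 585 min
= 9h 45m

9h 45m (585 minutes)


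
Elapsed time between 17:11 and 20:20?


End time in minutes: 20×60 + 20 = 1220
Start time in minutes: 17×60 + 11 = 1031
Difference = 1220 - 1031 = 189 minutes
= 3 hours 9 minutes

3h 9m


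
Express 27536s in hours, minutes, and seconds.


Hours: 27536 ÷ 3600 = 7 remainder 2336
Minutes: 2336 ÷ 60 = 38 remainder 56
Seconds: 56

7h 38m 56s


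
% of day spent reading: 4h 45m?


19.8%

Time: 285 minutes
Day: 1440 minutes
Percentage = (285/1440) × 100 ≈ 19.8%


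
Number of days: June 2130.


Month: June (month 6)
June has 30 days

30 days


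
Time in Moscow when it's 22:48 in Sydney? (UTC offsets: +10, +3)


15:48

Time difference = UTC+3 - UTC+10 = -7 hours
New hour = (22 -7) mod 24
= 15 mod 24 = 15
Minutes unchanged → 15:48


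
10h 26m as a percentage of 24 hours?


0.4347 (43.47%)

Total minutes: 10×60 + 26 = 626
Day = 24×60 = 1440 minutes
Fraction = 626/1440 ≈ 0.4347
As a percentage: 626/1440 × 100 ≈ 43.47%


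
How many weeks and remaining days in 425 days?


60 weeks 5 days

Weeks: 425 ÷ 7 = 60 remainder 5


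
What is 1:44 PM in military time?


13:44

Input: 1:44 PM
PM: 1 + 12 = 13


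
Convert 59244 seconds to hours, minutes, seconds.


Hours: 59244 ÷ 3600 = 16 remainder 1644
Minutes: 1644 ÷ 60 = 27 remainder 24
Seconds: 24

16h 27m 24s


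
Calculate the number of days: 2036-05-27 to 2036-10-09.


From May 27, 2036 to October 9, 2036
Rest of May 2036: 31 - 27 = 4
Full months: June 30, July 31, August 31, September 30
Days into October 2036: 9
Total = 4 + 30 + 31 + 31 + 30 + 9 = 135 days

135 days


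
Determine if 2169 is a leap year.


Rules: divisible by 4 AND (not by 100 OR by 400)
2169 ÷ 4 = 542 remainder 1 → not divisible by 4
Not divisible by 4 → not a leap year

No


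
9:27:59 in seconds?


Hours: 9 × 3600 = 32400
Minutes: 27 × 60 = 1620
Seconds: 59
Total = 32400 + 1620 + 59 = 34079

34079 seconds


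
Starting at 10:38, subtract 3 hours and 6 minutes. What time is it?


07:32

Start: 638 minutes from midnight
Subtract: 186 minutes
Remaining: 638 - 186 = 452
Hours: 7, Minutes: 32


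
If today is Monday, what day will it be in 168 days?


Monday

Start: Monday (index 0)
(0 + 168) mod 7
= 168 mod 7
= 0
Index 0 → Monday


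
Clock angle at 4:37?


83.5°

Hour hand = 4×30 + 37×0.5 = 138.5°
Minute hand = 37×6 = 222°
Difference = |138.5 - 222| = 83.5°


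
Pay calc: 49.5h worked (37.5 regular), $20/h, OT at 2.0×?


Regular: 37.5h × $20 = $750.00
Overtime: 49.5 - 37.5 = 12.0h
OT pay: 12.0h × $20 × 2.0 = $480.00
Total = $750.00 + $480.00 = $1230.00

$1230.00


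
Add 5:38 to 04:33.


Start: 273 minutes from midnight
Add: 338 minutes
Total: 611 minutes
Hours: 611 ÷ 60 = 10 remainder 11

10:11


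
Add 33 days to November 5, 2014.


December 8, 2014

Start: November 5, 2014
Add 33 days
November 5 → December 1: 30 - 5 + 1 = 26 days (33 - 26 = 7 left)
December 1 + 7 = December 8, 2014


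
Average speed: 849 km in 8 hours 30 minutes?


99.9 km/h

Distance: 849 km
Time: 8h 30m = 510 min = 510/60 = 17/2 hours
Speed = 849 ÷ (17/2) = 849 × 2 / 17 = 1698/17 ≈ 99.9 km/h


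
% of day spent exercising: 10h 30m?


Time: 630 minutes
Day: 1440 minutes
Percentage = (630/1440) × 100 ≈ 43.8%

43.8%


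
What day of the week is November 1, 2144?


Zeller's congruence:
q=1, m=11, k=44, j=21
h = (1 + ⌊13×12/5⌋ + 44 + ⌊44/4⌋ + ⌊21/4⌋ - 2×21) mod 7
= (1 + 31 + 44 + 11 + 5 - 42) mod 7
= 50 mod 7 = 1
h=1 → Sunday

Sunday


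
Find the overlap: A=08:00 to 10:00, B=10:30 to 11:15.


0 minutes

Meeting A: 480-600 (in minutes from midnight)
Meeting B: 630-675
Overlap start = max(480, 630) = 630
Overlap end = min(600, 675) = 600
Overlap = max(0, 600 - 630) = 0 min


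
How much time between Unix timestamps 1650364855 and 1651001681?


636826 seconds (176.9 hours / 7.37 days)

Difference = 1651001681 - 1650364855 = 636826 seconds
In hours: 636826 / 3600 ≈ 176.9
In days: 636826 / 86400 ≈ 7.37


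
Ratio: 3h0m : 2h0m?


3:2 (1.50)

Duration 1: 180 minutes
Duration 2: 120 minutes
Ratio = 180:120
GCD = 60
Simplified = 3:2
As a decimal: 3/2 = 1.50


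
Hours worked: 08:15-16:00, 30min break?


7h 15m (435 minutes)

Total time = (16×60+0) - (8×60+15)
= 960 - 495 = 465 min
Minus break: 465 - 30 = 435 min
= 7h 15m


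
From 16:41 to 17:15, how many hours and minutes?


End time in minutes: 17×60 + 15 = 1035
Start time in minutes: 16×60 + 41 = 1001
Difference = 1035 - 1001 = 34 minutes
= 0 hours 34 minutes

0h 34m


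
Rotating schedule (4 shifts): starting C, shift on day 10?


Shifts: A, B, C, D
Start: C (index 2)
Day 10: (2 + 10 - 1) mod 4
= 11 mod 4
= 3
Index 3 → shift D

Shift D


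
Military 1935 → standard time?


Hour: 19
19 - 12 = 7 → PM

7:35 PM


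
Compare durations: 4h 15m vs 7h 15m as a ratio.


Duration 1: 255 minutes
Duration 2: 435 minutes
Ratio = 255:435
GCD = 15
Simplified = 17:29
As a decimal: 17/29 ≈ 0.59

17:29 (0.59)


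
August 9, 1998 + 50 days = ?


Start: August 9, 1998
Add 50 days
August 9 → September 1: 31 - 9 + 1 = 23 days (50 - 23 = 27 left)
September 1 + 27 = September 28, 1998

September 28, 1998


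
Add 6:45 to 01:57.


08:42

Start: 117 minutes from midnight
Add: 405 minutes
Total: 522 minutes
Hours: 522 ÷ 60 = 8 remainder 42


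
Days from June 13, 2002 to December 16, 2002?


186 days

From June 13, 2002 to December 16, 2002
Rest of June 2002: 30 - 13 = 17
Full months: July 31, August 31, September 30, October 31, November 30
Days into December 2002: 16
Total = 17 + 31 + 31 + 30 + 31 + 30 + 16 = 186 days


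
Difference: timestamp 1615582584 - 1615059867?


Difference = 1615582584 - 1615059867 = 522717 seconds
In hours: 522717 / 3600 ≈ 145.2
In days: 522717 / 86400 ≈ 6.05

522717 seconds (145.2 hours / 6.05 days)


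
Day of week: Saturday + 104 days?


Start: Saturday (index 5)
(5 + 104) mod 7
= 109 mod 7
= 4
Index 4 → Friday

Friday


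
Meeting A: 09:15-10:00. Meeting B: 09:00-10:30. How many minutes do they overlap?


45 minutes

Meeting A: 555-600 (in minutes from midnight)
Meeting B: 540-630
Overlap start = max(555, 540) = 555
Overlap end = min(600, 630) = 600
Overlap = max(0, 600 - 555) = 45 min


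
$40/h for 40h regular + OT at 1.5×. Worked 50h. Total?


Regular: 40h × $40 = $1600.00
Overtime: 50 - 40 = 10h
OT pay: 10h × $40 × 1.5 = $600.00
Total = $1600.00 + $600.00 = $2200.00

$2200.00


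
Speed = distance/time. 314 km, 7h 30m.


Distance: 314 km
Time: 7h 30m = 450 min = 450/60 = 15/2 hours
Speed = 314 ÷ (15/2) = 314 × 2 / 15 = 628/15 ≈ 41.9 km/h

41.9 km/h


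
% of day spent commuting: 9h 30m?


Time: 570 minutes
Day: 1440 minutes
Percentage = (570/1440) × 100 ≈ 39.6%

39.6%


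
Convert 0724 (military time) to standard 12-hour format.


Hour: 7
7 < 12 → AM

7:24 AM


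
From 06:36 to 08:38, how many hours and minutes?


2h 2m

End time in minutes: 8×60 + 38 = 518
Start time in minutes: 6×60 + 36 = 396
Difference = 518 - 396 = 122 minutes
= 2 hours 2 minutes


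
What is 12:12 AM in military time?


Input: 12:12 AM
12 AM → 00 (midnight)

00:12


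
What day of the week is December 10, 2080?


Zeller's congruence:
q=10, m=12, k=80, j=20
h = (10 + ⌊13×13/5⌋ + 80 + ⌊80/4⌋ + ⌊20/4⌋ - 2×20) mod 7
= (10 + 33 + 80 + 20 + 5 - 40) mod 7
= 108 mod 7 = 3
h=3 → Tuesday

Tuesday


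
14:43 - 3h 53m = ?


Start: 883 minutes from midnight
Subtract: 233 minutes
Remaining: 883 - 233 = 650
Hours: 10, Minutes: 50

10:50


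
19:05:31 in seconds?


68731 seconds

Hours: 19 × 3600 = 68400
Minutes: 5 × 60 = 300
Seconds: 31
Total = 68400 + 300 + 31 = 68731


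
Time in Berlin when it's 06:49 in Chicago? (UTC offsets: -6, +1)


13:49

Time difference = UTC+1 - UTC-6 = +7 hours
New hour = (6 + 7) mod 24
= 13 mod 24 = 13
Minutes unchanged → 13:49


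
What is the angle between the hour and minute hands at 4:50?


Hour hand = 4×30 + 50×0.5 = 145.0°
Minute hand = 50×6 = 300°
Difference = |145.0 - 300| = 155.0°

155.0°


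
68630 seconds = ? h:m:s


19h 3m 50s

Hours: 68630 ÷ 3600 = 19 remainder 230
Minutes: 230 ÷ 60 = 3 remainder 50
Seconds: 50


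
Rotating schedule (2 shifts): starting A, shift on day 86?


Shifts: A, B
Start: A (index 0)
Day 86: (0 + 86 - 1) mod 2
= 85 mod 2
= 1
Index 1 → shift B

Shift B


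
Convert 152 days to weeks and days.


21 weeks 5 days

Weeks: 152 ÷ 7 = 21 remainder 5


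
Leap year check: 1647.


No

Rules: divisible by 4 AND (not by 100 OR by 400)
1647 ÷ 4 = 411 remainder 3 → not divisible by 4
Not divisible by 4 → not a leap year


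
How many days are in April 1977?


30 days

Month: April (month 4)
April has 30 days


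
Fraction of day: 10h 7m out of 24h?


0.4215 (42.15%)

Total minutes: 10×60 + 7 = 607
Day = 24×60 = 1440 minutes
Fraction = 607/1440 ≈ 0.4215
As a percentage: 607/1440 × 100 ≈ 42.15%


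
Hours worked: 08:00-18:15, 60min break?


9h 15m (555 minutes)

Total time = (18×60+15) - (8×60+0)
= 1095 - 480 = 615 min
Minus break: 615 - 60 = 555 min
= 9h 15m


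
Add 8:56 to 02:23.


Start: 143 minutes from midnight
Add: 536 minutes
Total: 679 minutes
Hours: 679 ÷ 60 = 11 remainder 19

11:19


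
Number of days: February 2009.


Month: February (month 2)
February: 28 or 29 (leap year)
2009 leap year? No

28 days


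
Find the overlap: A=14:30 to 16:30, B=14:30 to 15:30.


60 minutes

Meeting A: 870-990 (in minutes from midnight)
Meeting B: 870-930
Overlap start = max(870, 870) = 870
Overlap end = min(990, 930) = 930
Overlap = max(0, 930 - 870) = 60 min


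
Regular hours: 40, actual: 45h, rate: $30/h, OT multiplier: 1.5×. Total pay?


Regular: 40h × $30 = $1200.00
Overtime: 45 - 40 = 5h
OT pay: 5h × $30 × 1.5 = $225.00
Total = $1200.00 + $225.00 = $1425.00

$1425.00


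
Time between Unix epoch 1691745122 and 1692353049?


607927 seconds (168.9 hours / 7.04 days)

Difference = 1692353049 - 1691745122 = 607927 seconds
In hours: 607927 / 3600 ≈ 168.9
In days: 607927 / 86400 ≈ 7.04


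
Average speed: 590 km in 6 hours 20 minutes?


93.2 km/h

Distance: 590 km
Time: 6h 20m = 380 min = 380/60 = 19/3 hours
Speed = 590 ÷ (19/3) = 590 × 3 / 19 = 1770/19 ≈ 93.2 km/h
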